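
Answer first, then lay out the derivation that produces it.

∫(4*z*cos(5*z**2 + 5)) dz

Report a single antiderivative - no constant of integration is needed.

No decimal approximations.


The answer is 2*sin(5*z**2 + 5)/5.
Step 1. Substitute u = z**2 + 1, turning ∫(4*z*cos(5*z**2 + 5)) dz into ∫(2*cos(5*u)) du: now ∫(2*cos(5*u)) du.
Step 2. Evaluate the standard form: now 2*sin(5*u)/5.
Step 3. Substitute back u = z**2 + 1: now 2*sin(5*z**2 + 5)/5.
Answer: 2*sin(5*z**2 + 5)/5.


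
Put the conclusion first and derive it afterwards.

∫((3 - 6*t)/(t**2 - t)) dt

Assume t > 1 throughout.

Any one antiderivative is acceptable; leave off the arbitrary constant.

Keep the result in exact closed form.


The answer is -3*log(t) - 3*log(t - 1).
Step 1. Decompose ∫((3 - 6*t)/(t**2 - t)) dt by partial fractions, (3 - 6*t)/(t**2 - t) = -3/(t - 1) - 3/t: now ∫(-3/t) dt + ∫(-3/(t - 1)) dt.
Step 2. Evaluate the standard form [assuming t > 1]: now -3*log(t - 1) + ∫(-3/t) dt.
Step 3. Evaluate the standard form [assuming t > 0]: now -3*log(t) - 3*log(t - 1).
Answer: -3*log(t) - 3*log(t - 1).


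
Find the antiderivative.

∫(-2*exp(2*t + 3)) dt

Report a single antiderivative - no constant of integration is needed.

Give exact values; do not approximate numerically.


Answer: -exp(2*t + 3).


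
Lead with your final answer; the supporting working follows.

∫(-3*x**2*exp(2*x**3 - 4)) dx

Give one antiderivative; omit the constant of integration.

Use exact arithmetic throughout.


The answer is -exp(2*x**3 - 4)/2.
Step 1. Substitute u = x**3 - 2, turning ∫(-3*x**2*exp(2*x**3 - 4)) dx into ∫(-exp(2*u)) du: now ∫(-exp(2*u)) du.
Step 2. Evaluate the standard form: now -exp(2*u)/2.
Step 3. Substitute back u = x**3 - 2: now -exp(2*x**3 - 4)/2.
Answer: -exp(2*x**3 - 4)/2.


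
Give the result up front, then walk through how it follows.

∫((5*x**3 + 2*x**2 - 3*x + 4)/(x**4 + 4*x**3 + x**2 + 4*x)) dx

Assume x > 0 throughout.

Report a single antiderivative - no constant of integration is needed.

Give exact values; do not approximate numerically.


The answer is log(x) + 4*log(x + 4) - 2*atan(x).
Step 1. Decompose ∫((5*x**3 + 2*x**2 - 3*x + 4)/(x**4 + 4*x**3 + x**2 + 4*x)) dx by partial fractions, (5*x**3 + 2*x**2 - 3*x + 4)/(x**4 + 4*x**3 + x**2 + 4*x) = -2/(x**2 + 1) + 4/(x + 4) + 1/x: now ∫(1/x) dx + ∫(4/(x + 4)) dx + ∫(-2/(x**2 + 1)) dx.
Step 2. Evaluate the standard form [assuming x > -4]: now 4*log(x + 4) + ∫(1/x) dx + ∫(-2/(x**2 + 1)) dx.
Step 3. Evaluate the standard form [assuming x > 0]: now log(x) + 4*log(x + 4) + ∫(-2/(x**2 + 1)) dx.
Step 4. Evaluate the standard form: now log(x) + 4*log(x + 4) - 2*atan(x).
Answer: log(x) + 4*log(x + 4) - 2*atan(x).


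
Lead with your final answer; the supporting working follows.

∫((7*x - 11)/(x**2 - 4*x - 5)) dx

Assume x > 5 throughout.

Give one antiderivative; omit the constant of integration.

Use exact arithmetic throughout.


The answer is 4*log(x - 5) + 3*log(x + 1).
Step 1. Decompose ∫((7*x - 11)/(x**2 - 4*x - 5)) dx by partial fractions, (7*x - 11)/(x**2 - 4*x - 5) = 3/(x + 1) + 4/(x - 5): now ∫(4/(x - 5)) dx + ∫(3/(x + 1)) dx.
Step 2. Evaluate the standard form [assuming x > -1]: now 3*log(x + 1) + ∫(4/(x - 5)) dx.
Step 3. Evaluate the standard form [assuming x > 5]: now 4*log(x - 5) + 3*log(x + 1).
Answer: 4*log(x - 5) + 3*log(x + 1).


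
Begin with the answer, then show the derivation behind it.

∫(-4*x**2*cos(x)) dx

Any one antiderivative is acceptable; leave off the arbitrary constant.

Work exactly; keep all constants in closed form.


The answer is -4*x**2*sin(x) - 8*x*cos(x) + 8*sin(x).
Step 1. Integrate ∫(-4*x**2*cos(x)) dx by parts with u = x**2, dv = (-4*cos(x)) dx, so v = -4*sin(x): now -4*x**2*sin(x) + ∫(8*x*sin(x)) dx.
Step 2. Integrate ∫(8*x*sin(x)) dx by parts with u = x, dv = (8*sin(x)) dx, so v = -8*cos(x): now -4*x**2*sin(x) - 8*x*cos(x) + ∫(8*cos(x)) dx.
Step 3. Evaluate the standard form: now -4*x**2*sin(x) - 8*x*cos(x) + 8*sin(x).
Answer: -4*x**2*sin(x) - 8*x*cos(x) + 8*sin(x).


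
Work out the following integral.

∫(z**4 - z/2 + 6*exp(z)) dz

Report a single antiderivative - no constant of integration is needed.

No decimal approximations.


Answer: z**5/5 - z**2/4 + 6*exp(z).


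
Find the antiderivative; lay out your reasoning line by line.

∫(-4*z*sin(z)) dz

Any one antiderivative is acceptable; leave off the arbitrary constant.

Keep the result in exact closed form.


Step 1. Integrate ∫(-4*z*sin(z)) dz by parts with u = z, dv = (-4*sin(z)) dz, so v = 4*cos(z): now 4*z*cos(z) + ∫(-4*cos(z)) dz.
Step 2. Evaluate the standard form: now 4*z*cos(z) - 4*sin(z).
Answer: 4*z*cos(z) - 4*sin(z).


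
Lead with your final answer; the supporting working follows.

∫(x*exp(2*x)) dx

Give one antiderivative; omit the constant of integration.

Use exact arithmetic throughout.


The answer is x*exp(2*x)/2 - exp(2*x)/4.
Step 1. Integrate ∫(x*exp(2*x)) dx by parts with u = x, dv = (exp(2*x)) dx, so v = exp(2*x)/2: now x*exp(2*x)/2 + ∫(-exp(2*x)/2) dx.
Step 2. Evaluate the standard form: now x*exp(2*x)/2 - exp(2*x)/4.
Answer: x*exp(2*x)/2 - exp(2*x)/4.


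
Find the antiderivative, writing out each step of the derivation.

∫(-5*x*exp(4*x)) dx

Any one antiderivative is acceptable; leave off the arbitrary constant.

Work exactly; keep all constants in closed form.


Step 1. Integrate ∫(-5*x*exp(4*x)) dx by parts with u = x, dv = (-5*exp(4*x)) dx, so v = -5*exp(4*x)/4: now -5*x*exp(4*x)/4 + ∫(5*exp(4*x)/4) dx.
Step 2. Evaluate the standard form: now -5*x*exp(4*x)/4 + 5*exp(4*x)/16.
Answer: -5*x*exp(4*x)/4 + 5*exp(4*x)/16.


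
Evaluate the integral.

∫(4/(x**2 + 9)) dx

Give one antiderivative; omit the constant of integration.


Answer: 4*atan(x/3)/3.


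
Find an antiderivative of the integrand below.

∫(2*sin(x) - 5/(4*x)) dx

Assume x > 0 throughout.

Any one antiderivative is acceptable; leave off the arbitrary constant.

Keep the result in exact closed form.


Answer: -5*log(x)/4 - 2*cos(x).


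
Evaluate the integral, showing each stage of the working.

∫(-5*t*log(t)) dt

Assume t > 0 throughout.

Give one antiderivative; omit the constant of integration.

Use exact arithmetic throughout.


Step 1. Integrate ∫(-5*t*log(t)) dt by parts with u = log(t), dv = (-5*t) dt, so v = -5*t**2/2 [assuming t > 0]: now -5*t**2*log(t)/2 + ∫(5*t/2) dt.
Step 2. Evaluate the standard form: now -5*t**2*log(t)/2 + 5*t**2/4.
Answer: -5*t**2*log(t)/2 + 5*t**2/4.


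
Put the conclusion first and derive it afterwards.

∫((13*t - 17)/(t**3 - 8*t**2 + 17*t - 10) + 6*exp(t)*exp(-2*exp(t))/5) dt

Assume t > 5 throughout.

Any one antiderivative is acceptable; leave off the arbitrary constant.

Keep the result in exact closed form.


The answer is 4*log(t - 5) - 3*log(t - 2) - log(t - 1) - 3*exp(-2*exp(t))/5.
Step 1. Rewrite: now ∫((13*t - 17)/(t**3 - 8*t**2 + 17*t - 10)) dt + ∫(6*exp(t)*exp(-2*exp(t))/5) dt.
Step 2. Decompose ∫((13*t - 17)/(t**3 - 8*t**2 + 17*t - 10)) dt by partial fractions, (13*t - 17)/(t**3 - 8*t**2 + 17*t - 10) = -1/(t - 1) - 3/(t - 2) + 4/(t - 5): now ∫(6*exp(t)*exp(-2*exp(t))/5) dt + ∫(4/(t - 5)) dt + ∫(-3/(t - 2)) dt + ∫(-1/(t - 1)) dt.
Step 3. Evaluate the standard form [assuming t > 2]: now -3*log(t - 2) + ∫(6*exp(t)*exp(-2*exp(t))/5) dt + ∫(4/(t - 5)) dt + ∫(-1/(t - 1)) dt.
Step 4. Evaluate the standard form [assuming t > 1]: now -3*log(t - 2) - log(t - 1) + ∫(6*exp(t)*exp(-2*exp(t))/5) dt + ∫(4/(t - 5)) dt.
Step 5. Evaluate the standard form [assuming t > 5]: now 4*log(t - 5) - 3*log(t - 2) - log(t - 1) + ∫(6*exp(t)*exp(-2*exp(t))/5) dt.
Step 6. Substitute u = exp(t), turning ∫(6*exp(t)*exp(-2*exp(t))/5) dt into ∫(6*exp(-2*u)/5) du: now 4*log(t - 5) - 3*log(t - 2) - log(t - 1) + ∫(6*exp(-2*u)/5) du.
Step 7. Evaluate the standard form: now 4*log(t - 5) - 3*log(t - 2) - log(t - 1) - 3*exp(-2*u)/5.
Step 8. Substitute back u = exp(t): now 4*log(t - 5) - 3*log(t - 2) - log(t - 1) - 3*exp(-2*exp(t))/5.
Answer: 4*log(t - 5) - 3*log(t - 2) - log(t - 1) - 3*exp(-2*exp(t))/5.


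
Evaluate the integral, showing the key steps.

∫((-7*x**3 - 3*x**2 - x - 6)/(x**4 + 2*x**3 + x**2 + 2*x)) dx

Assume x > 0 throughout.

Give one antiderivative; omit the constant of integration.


Step 1. Decompose ∫((-7*x**3 - 3*x**2 - x - 6)/(x**4 + 2*x**3 + x**2 + 2*x)) dx by partial fractions, (-7*x**3 - 3*x**2 - x - 6)/(x**4 + 2*x**3 + x**2 + 2*x) = 3/(x**2 + 1) - 4/(x + 2) - 3/x: now ∫(-3/x) dx + ∫(-4/(x + 2)) dx + ∫(3/(x**2 + 1)) dx.
Step 2. Evaluate the standard form [assuming x > 0]: now -3*log(x) + ∫(-4/(x + 2)) dx + ∫(3/(x**2 + 1)) dx.
Step 3. Evaluate the standard form [assuming x > -2]: now -3*log(x) - 4*log(x + 2) + ∫(3/(x**2 + 1)) dx.
Step 4. Evaluate the standard form: now -3*log(x) - 4*log(x + 2) + 3*atan(x).
Answer: -3*log(x) - 4*log(x + 2) + 3*atan(x).


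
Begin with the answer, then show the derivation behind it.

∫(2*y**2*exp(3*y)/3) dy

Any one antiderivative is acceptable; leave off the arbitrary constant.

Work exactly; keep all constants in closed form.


The answer is 2*y**2*exp(3*y)/9 - 4*y*exp(3*y)/27 + 4*exp(3*y)/81.
Step 1. Integrate ∫(2*y**2*exp(3*y)/3) dy by parts with u = y**2, dv = (2*exp(3*y)/3) dy, so v = 2*exp(3*y)/9: now 2*y**2*exp(3*y)/9 + ∫(-4*y*exp(3*y)/9) dy.
Step 2. Integrate ∫(-4*y*exp(3*y)/9) dy by parts with u = y, dv = (-4*exp(3*y)/9) dy, so v = -4*exp(3*y)/27: now 2*y**2*exp(3*y)/9 - 4*y*exp(3*y)/27 + ∫(4*exp(3*y)/27) dy.
Step 3. Evaluate the standard form: now 2*y**2*exp(3*y)/9 - 4*y*exp(3*y)/27 + 4*exp(3*y)/81.
Answer: 2*y**2*exp(3*y)/9 - 4*y*exp(3*y)/27 + 4*exp(3*y)/81.


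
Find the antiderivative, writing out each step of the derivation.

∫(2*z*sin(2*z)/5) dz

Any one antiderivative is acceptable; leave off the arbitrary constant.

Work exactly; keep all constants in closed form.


Step 1. Integrate ∫(2*z*sin(2*z)/5) dz by parts with u = z, dv = (2*sin(2*z)/5) dz, so v = -cos(2*z)/5: now -z*cos(2*z)/5 + ∫(cos(2*z)/5) dz.
Step 2. Evaluate the standard form: now -z*cos(2*z)/5 + sin(2*z)/10.
Answer: -z*cos(2*z)/5 + sin(2*z)/10.


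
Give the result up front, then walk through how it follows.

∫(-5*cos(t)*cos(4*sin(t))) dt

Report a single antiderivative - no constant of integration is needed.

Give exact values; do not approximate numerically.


The answer is -5*sin(4*sin(t))/4.
Step 1. Substitute u = sin(t), turning ∫(-5*cos(t)*cos(4*sin(t))) dt into ∫(-5*cos(4*u)) du: now ∫(-5*cos(4*u)) du.
Step 2. Evaluate the standard form: now -5*sin(4*u)/4.
Step 3. Substitute back u = sin(t): now -5*sin(4*sin(t))/4.
Answer: -5*sin(4*sin(t))/4.


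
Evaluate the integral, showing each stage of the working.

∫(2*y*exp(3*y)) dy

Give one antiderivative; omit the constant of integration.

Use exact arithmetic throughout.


Step 1. Integrate ∫(2*y*exp(3*y)) dy by parts with u = y, dv = (2*exp(3*y)) dy, so v = 2*exp(3*y)/3: now 2*y*exp(3*y)/3 + ∫(-2*exp(3*y)/3) dy.
Step 2. Evaluate the standard form: now 2*y*exp(3*y)/3 - 2*exp(3*y)/9.
Answer: 2*y*exp(3*y)/3 - 2*exp(3*y)/9.


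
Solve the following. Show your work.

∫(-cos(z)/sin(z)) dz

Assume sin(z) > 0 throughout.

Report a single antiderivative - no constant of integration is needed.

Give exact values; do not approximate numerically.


Step 1. Substitute u = sin(z), turning ∫(-cos(z)/sin(z)) dz into ∫(-1/u) du: now ∫(-1/u) du.
Step 2. Evaluate the standard form [assuming u > 0]: now -log(u).
Step 3. Substitute back u = sin(z): now -log(sin(z)).
Answer: -log(sin(z)).


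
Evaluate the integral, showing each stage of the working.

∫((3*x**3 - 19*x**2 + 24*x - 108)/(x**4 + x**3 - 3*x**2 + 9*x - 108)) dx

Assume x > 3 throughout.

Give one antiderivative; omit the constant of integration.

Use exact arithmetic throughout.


Step 1. Decompose ∫((3*x**3 - 19*x**2 + 24*x - 108)/(x**4 + x**3 - 3*x**2 + 9*x - 108)) dx by partial fractions, (3*x**3 - 19*x**2 + 24*x - 108)/(x**4 + x**3 - 3*x**2 + 9*x - 108) = -3/(x**2 + 9) + 4/(x + 4) - 1/(x - 3): now ∫(-1/(x - 3)) dx + ∫(4/(x + 4)) dx + ∫(-3/(x**2 + 9)) dx.
Step 2. Evaluate the standard form [assuming x > -4]: now 4*log(x + 4) + ∫(-1/(x - 3)) dx + ∫(-3/(x**2 + 9)) dx.
Step 3. Evaluate the standard form [assuming x > 3]: now -log(x - 3) + 4*log(x + 4) + ∫(-3/(x**2 + 9)) dx.
Step 4. Evaluate the standard form: now -log(x - 3) + 4*log(x + 4) - atan(x/3).
Answer: -log(x - 3) + 4*log(x + 4) - atan(x/3).


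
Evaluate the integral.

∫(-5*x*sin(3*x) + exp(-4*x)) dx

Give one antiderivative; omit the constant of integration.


Answer: 5*x*cos(3*x)/3 - 5*sin(3*x)/9 - exp(-4*x)/4.


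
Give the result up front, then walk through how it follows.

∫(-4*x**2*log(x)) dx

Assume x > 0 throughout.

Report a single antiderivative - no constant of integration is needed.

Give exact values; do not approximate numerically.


The answer is -4*x**3*log(x)/3 + 4*x**3/9.
Step 1. Integrate ∫(-4*x**2*log(x)) dx by parts with u = log(x), dv = (-4*x**2) dx, so v = -4*x**3/3 [assuming x > 0]: now -4*x**3*log(x)/3 + ∫(4*x**2/3) dx.
Step 2. Evaluate the standard form: now -4*x**3*log(x)/3 + 4*x**3/9.
Answer: -4*x**3*log(x)/3 + 4*x**3/9.


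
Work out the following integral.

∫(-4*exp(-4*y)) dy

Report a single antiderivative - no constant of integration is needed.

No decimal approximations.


Answer: exp(-4*y).


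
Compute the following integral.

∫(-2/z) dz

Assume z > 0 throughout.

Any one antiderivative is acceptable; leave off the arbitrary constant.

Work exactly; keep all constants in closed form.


Answer: -2*log(z).


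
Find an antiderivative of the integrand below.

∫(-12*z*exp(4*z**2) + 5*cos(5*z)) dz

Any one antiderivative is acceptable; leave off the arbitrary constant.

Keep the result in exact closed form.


Answer: -3*exp(4*z**2)/2 + sin(5*z).


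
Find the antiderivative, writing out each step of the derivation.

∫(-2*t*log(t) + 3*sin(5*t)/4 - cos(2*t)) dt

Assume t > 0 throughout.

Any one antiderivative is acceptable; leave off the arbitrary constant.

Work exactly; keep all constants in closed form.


Step 1. Rewrite: now ∫(-2*t*log(t)) dt + ∫(3*sin(5*t)/4) dt + ∫(-cos(2*t)) dt.
Step 2. Evaluate the standard form: now -sin(2*t)/2 + ∫(-2*t*log(t)) dt + ∫(3*sin(5*t)/4) dt.
Step 3. Evaluate the standard form: now -sin(2*t)/2 - 3*cos(5*t)/20 + ∫(-2*t*log(t)) dt.
Step 4. Integrate ∫(-2*t*log(t)) dt by parts with u = log(t), dv = (-2*t) dt, so v = -t**2 [assuming t > 0]: now -t**2*log(t) - sin(2*t)/2 - 3*cos(5*t)/20 + ∫(t) dt.
Step 5. Evaluate the standard form: now -t**2*log(t) + t**2/2 - sin(2*t)/2 - 3*cos(5*t)/20.
Answer: -t**2*log(t) + t**2/2 - sin(2*t)/2 - 3*cos(5*t)/20.


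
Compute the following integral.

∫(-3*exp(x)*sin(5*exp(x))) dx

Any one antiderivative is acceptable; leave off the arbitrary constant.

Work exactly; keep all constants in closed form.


Answer: 3*cos(5*exp(x))/5.


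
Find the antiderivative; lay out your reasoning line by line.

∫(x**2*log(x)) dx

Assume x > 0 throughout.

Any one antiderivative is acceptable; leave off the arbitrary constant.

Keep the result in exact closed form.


Step 1. Integrate ∫(x**2*log(x)) dx by parts with u = log(x), dv = (x**2) dx, so v = x**3/3 [assuming x > 0]: now x**3*log(x)/3 + ∫(-x**2/3) dx.
Step 2. Evaluate the standard form: now x**3*log(x)/3 - x**3/9.
Answer: x**3*log(x)/3 - x**3/9.


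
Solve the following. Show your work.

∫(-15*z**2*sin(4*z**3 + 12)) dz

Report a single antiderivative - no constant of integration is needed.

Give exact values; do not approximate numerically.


Step 1. Substitute u = z**3 + 3, turning ∫(-15*z**2*sin(4*z**3 + 12)) dz into ∫(-5*sin(4*u)) du: now ∫(-5*sin(4*u)) du.
Step 2. Evaluate the standard form: now 5*cos(4*u)/4.
Step 3. Substitute back u = z**3 + 3: now 5*cos(4*z**3 + 12)/4.
Answer: 5*cos(4*z**3 + 12)/4.


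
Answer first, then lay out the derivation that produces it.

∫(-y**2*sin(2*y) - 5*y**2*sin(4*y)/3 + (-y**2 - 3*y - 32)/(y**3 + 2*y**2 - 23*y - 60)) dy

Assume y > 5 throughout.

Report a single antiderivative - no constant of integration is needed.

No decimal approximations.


The answer is y**2*cos(2*y)/2 + 5*y**2*cos(4*y)/12 - y*sin(2*y)/2 - 5*y*sin(4*y)/24 - log(y - 5) + 4*log(y + 3) - 4*log(y + 4) - cos(2*y)/4 - 5*cos(4*y)/96.
Step 1. Rewrite: now ∫(-y**2*sin(2*y)) dy + ∫(-5*y**2*sin(4*y)/3) dy + ∫((-y**2 - 3*y - 32)/(y**3 + 2*y**2 - 23*y - 60)) dy.
Step 2. Integrate ∫(-y**2*sin(2*y)) dy by parts with u = y**2, dv = (-sin(2*y)) dy, so v = cos(2*y)/2: now y**2*cos(2*y)/2 + ∫(-y*cos(2*y)) dy + ∫(-5*y**2*sin(4*y)/3) dy + ∫((-y**2 - 3*y - 32)/(y**3 + 2*y**2 - 23*y - 60)) dy.
Step 3. Integrate ∫(-y*cos(2*y)) dy by parts with u = y, dv = (-cos(2*y)) dy, so v = -sin(2*y)/2: now y**2*cos(2*y)/2 - y*sin(2*y)/2 + ∫(-5*y**2*sin(4*y)/3) dy + ∫((-y**2 - 3*y - 32)/(y**3 + 2*y**2 - 23*y - 60)) dy + ∫(sin(2*y)/2) dy.
Step 4. Evaluate the standard form: now y**2*cos(2*y)/2 - y*sin(2*y)/2 - cos(2*y)/4 + ∫(-5*y**2*sin(4*y)/3) dy + ∫((-y**2 - 3*y - 32)/(y**3 + 2*y**2 - 23*y - 60)) dy.
Step 5. Decompose ∫((-y**2 - 3*y - 32)/(y**3 + 2*y**2 - 23*y - 60)) dy by partial fractions, (-y**2 - 3*y - 32)/(y**3 + 2*y**2 - 23*y - 60) = -4/(y + 4) + 4/(y + 3) - 1/(y - 5): now y**2*cos(2*y)/2 - y*sin(2*y)/2 - cos(2*y)/4 + ∫(-5*y**2*sin(4*y)/3) dy + ∫(-1/(y - 5)) dy + ∫(4/(y + 3)) dy + ∫(-4/(y + 4)) dy.
Step 6. Evaluate the standard form [assuming y > 5]: now y**2*cos(2*y)/2 - y*sin(2*y)/2 - log(y - 5) - cos(2*y)/4 + ∫(-5*y**2*sin(4*y)/3) dy + ∫(4/(y + 3)) dy + ∫(-4/(y + 4)) dy.
Step 7. Evaluate the standard form [assuming y > -4]: now y**2*cos(2*y)/2 - y*sin(2*y)/2 - log(y - 5) - 4*log(y + 4) - cos(2*y)/4 + ∫(-5*y**2*sin(4*y)/3) dy + ∫(4/(y + 3)) dy.
Step 8. Evaluate the standard form [assuming y > -3]: now y**2*cos(2*y)/2 - y*sin(2*y)/2 - log(y - 5) + 4*log(y + 3) - 4*log(y + 4) - cos(2*y)/4 + ∫(-5*y**2*sin(4*y)/3) dy.
Step 9. Integrate ∫(-5*y**2*sin(4*y)/3) dy by parts with u = y**2, dv = (-5*sin(4*y)/3) dy, so v = 5*cos(4*y)/12: now y**2*cos(2*y)/2 + 5*y**2*cos(4*y)/12 - y*sin(2*y)/2 - log(y - 5) + 4*log(y + 3) - 4*log(y + 4) - cos(2*y)/4 + ∫(-5*y*cos(4*y)/6) dy.
Step 10. Integrate ∫(-5*y*cos(4*y)/6) dy by parts with u = y, dv = (-5*cos(4*y)/6) dy, so v = -5*sin(4*y)/24: now y**2*cos(2*y)/2 + 5*y**2*cos(4*y)/12 - y*sin(2*y)/2 - 5*y*sin(4*y)/24 - log(y - 5) + 4*log(y + 3) - 4*log(y + 4) - cos(2*y)/4 + ∫(5*sin(4*y)/24) dy.
Step 11. Evaluate the standard form: now y**2*cos(2*y)/2 + 5*y**2*cos(4*y)/12 - y*sin(2*y)/2 - 5*y*sin(4*y)/24 - log(y - 5) + 4*log(y + 3) - 4*log(y + 4) - cos(2*y)/4 - 5*cos(4*y)/96.
Answer: y**2*cos(2*y)/2 + 5*y**2*cos(4*y)/12 - y*sin(2*y)/2 - 5*y*sin(4*y)/24 - log(y - 5) + 4*log(y + 3) - 4*log(y + 4) - cos(2*y)/4 - 5*cos(4*y)/96.


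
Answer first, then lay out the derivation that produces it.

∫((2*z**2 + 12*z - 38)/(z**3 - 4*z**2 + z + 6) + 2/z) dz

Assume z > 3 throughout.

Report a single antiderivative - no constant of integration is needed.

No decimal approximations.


The answer is 2*log(z) + 4*log(z - 3) + 2*log(z - 2) - 4*log(z + 1).
Step 1. Rewrite: now ∫(2/z) dz + ∫((2*z**2 + 12*z - 38)/(z**3 - 4*z**2 + z + 6)) dz.
Step 2. Decompose ∫((2*z**2 + 12*z - 38)/(z**3 - 4*z**2 + z + 6)) dz by partial fractions, (2*z**2 + 12*z - 38)/(z**3 - 4*z**2 + z + 6) = -4/(z + 1) + 2/(z - 2) + 4/(z - 3): now ∫(2/z) dz + ∫(4/(z - 3)) dz + ∫(2/(z - 2)) dz + ∫(-4/(z + 1)) dz.
Step 3. Evaluate the standard form [assuming z > -1]: now -4*log(z + 1) + ∫(2/z) dz + ∫(4/(z - 3)) dz + ∫(2/(z - 2)) dz.
Step 4. Evaluate the standard form [assuming z > 2]: now 2*log(z - 2) - 4*log(z + 1) + ∫(2/z) dz + ∫(4/(z - 3)) dz.
Step 5. Evaluate the standard form [assuming z > 3]: now 4*log(z - 3) + 2*log(z - 2) - 4*log(z + 1) + ∫(2/z) dz.
Step 6. Evaluate the standard form [assuming z > 0]: now 2*log(z) + 4*log(z - 3) + 2*log(z - 2) - 4*log(z + 1).
Answer: 2*log(z) + 4*log(z - 3) + 2*log(z - 2) - 4*log(z + 1).


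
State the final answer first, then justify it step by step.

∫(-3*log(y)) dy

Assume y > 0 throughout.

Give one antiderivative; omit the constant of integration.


The answer is -3*y*log(y) + 3*y.
Step 1. Integrate ∫(-3*log(y)) dy by parts with u = log(y), dv = (-3) dy, so v = -3*y [assuming y > 0]: now -3*y*log(y) + ∫(3) dy.
Step 2. Evaluate the standard form: now -3*y*log(y) + 3*y.
Answer: -3*y*log(y) + 3*y.


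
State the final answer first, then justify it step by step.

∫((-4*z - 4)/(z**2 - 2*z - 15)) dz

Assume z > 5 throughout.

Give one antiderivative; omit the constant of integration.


The answer is -3*log(z - 5) - log(z + 3).
Step 1. Decompose ∫((-4*z - 4)/(z**2 - 2*z - 15)) dz by partial fractions, (-4*z - 4)/(z**2 - 2*z - 15) = -1/(z + 3) - 3/(z - 5): now ∫(-3/(z - 5)) dz + ∫(-1/(z + 3)) dz.
Step 2. Evaluate the standard form [assuming z > 5]: now -3*log(z - 5) + ∫(-1/(z + 3)) dz.
Step 3. Evaluate the standard form [assuming z > -3]: now -3*log(z - 5) - log(z + 3).
Answer: -3*log(z - 5) - log(z + 3).


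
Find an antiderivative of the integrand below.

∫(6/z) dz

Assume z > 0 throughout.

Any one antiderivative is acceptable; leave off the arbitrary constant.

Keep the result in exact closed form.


Answer: 6*log(z).


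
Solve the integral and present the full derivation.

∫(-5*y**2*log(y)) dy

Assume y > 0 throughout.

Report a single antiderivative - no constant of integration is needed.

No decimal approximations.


Step 1. Integrate ∫(-5*y**2*log(y)) dy by parts with u = log(y), dv = (-5*y**2) dy, so v = -5*y**3/3 [assuming y > 0]: now -5*y**3*log(y)/3 + ∫(5*y**2/3) dy.
Step 2. Evaluate the standard form: now -5*y**3*log(y)/3 + 5*y**3/9.
Answer: -5*y**3*log(y)/3 + 5*y**3/9.


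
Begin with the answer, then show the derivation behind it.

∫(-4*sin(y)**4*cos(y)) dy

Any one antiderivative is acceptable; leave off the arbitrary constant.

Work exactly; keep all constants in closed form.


The answer is -4*sin(y)**5/5.
Step 1. Substitute u = sin(y), turning ∫(-4*sin(y)**4*cos(y)) dy into ∫(-4*u**4) du: now ∫(-4*u**4) du.
Step 2. Evaluate the standard form: now -4*u**5/5.
Step 3. Substitute back u = sin(y): now -4*sin(y)**5/5.
Answer: -4*sin(y)**5/5.


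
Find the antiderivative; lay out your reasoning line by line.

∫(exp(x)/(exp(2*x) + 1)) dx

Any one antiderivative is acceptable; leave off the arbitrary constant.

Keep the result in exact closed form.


Step 1. Substitute u = exp(x), turning ∫(exp(x)/(exp(2*x) + 1)) dx into ∫(1/(u**2 + 1)) du: now ∫(1/(u**2 + 1)) du.
Step 2. Evaluate the standard form: now atan(u).
Step 3. Substitute back u = exp(x): now atan(exp(x)).
Answer: atan(exp(x)).


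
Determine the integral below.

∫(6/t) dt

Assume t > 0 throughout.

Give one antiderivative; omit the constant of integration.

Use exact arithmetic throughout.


Answer: 6*log(t).


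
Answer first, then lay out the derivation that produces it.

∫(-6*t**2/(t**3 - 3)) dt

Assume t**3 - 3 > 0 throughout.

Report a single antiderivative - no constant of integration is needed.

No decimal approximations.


The answer is -2*log(t**3 - 3).
Step 1. Substitute u = t**3 - 3, turning ∫(-6*t**2/(t**3 - 3)) dt into ∫(-2/u) du: now ∫(-2/u) du.
Step 2. Evaluate the standard form [assuming u > 0]: now -2*log(u).
Step 3. Substitute back u = t**3 - 3: now -2*log(t**3 - 3).
Answer: -2*log(t**3 - 3).


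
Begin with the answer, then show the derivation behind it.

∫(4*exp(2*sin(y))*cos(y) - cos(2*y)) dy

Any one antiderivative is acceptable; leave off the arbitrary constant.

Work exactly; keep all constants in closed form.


The answer is 2*exp(2*sin(y)) - sin(2*y)/2.
Step 1. Rewrite: now ∫(4*exp(2*sin(y))*cos(y)) dy + ∫(-cos(2*y)) dy.
Step 2. Substitute u = sin(y), turning ∫(4*exp(2*sin(y))*cos(y)) dy into ∫(4*exp(2*u)) du: now ∫(4*exp(2*u)) du + ∫(-cos(2*y)) dy.
Step 3. Evaluate the standard form: now 2*exp(2*u) + ∫(-cos(2*y)) dy.
Step 4. Substitute back u = sin(y): now 2*exp(2*sin(y)) + ∫(-cos(2*y)) dy.
Step 5. Evaluate the standard form: now 2*exp(2*sin(y)) - sin(2*y)/2.
Answer: 2*exp(2*sin(y)) - sin(2*y)/2.


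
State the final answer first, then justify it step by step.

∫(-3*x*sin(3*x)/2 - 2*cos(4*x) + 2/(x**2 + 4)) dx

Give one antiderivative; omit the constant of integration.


The answer is x*cos(3*x)/2 - sin(3*x)/6 - sin(4*x)/2 + atan(x/2).
Step 1. Rewrite: now ∫(-3*x*sin(3*x)/2) dx + ∫(2/(x**2 + 4)) dx + ∫(-2*cos(4*x)) dx.
Step 2. Evaluate the standard form: now -sin(4*x)/2 + ∫(-3*x*sin(3*x)/2) dx + ∫(2/(x**2 + 4)) dx.
Step 3. Integrate ∫(-3*x*sin(3*x)/2) dx by parts with u = x, dv = (-3*sin(3*x)/2) dx, so v = cos(3*x)/2: now x*cos(3*x)/2 - sin(4*x)/2 + ∫(2/(x**2 + 4)) dx + ∫(-cos(3*x)/2) dx.
Step 4. Evaluate the standard form: now x*cos(3*x)/2 - sin(3*x)/6 - sin(4*x)/2 + ∫(2/(x**2 + 4)) dx.
Step 5. Evaluate the standard form: now x*cos(3*x)/2 - sin(3*x)/6 - sin(4*x)/2 + atan(x/2).
Answer: x*cos(3*x)/2 - sin(3*x)/6 - sin(4*x)/2 + atan(x/2).


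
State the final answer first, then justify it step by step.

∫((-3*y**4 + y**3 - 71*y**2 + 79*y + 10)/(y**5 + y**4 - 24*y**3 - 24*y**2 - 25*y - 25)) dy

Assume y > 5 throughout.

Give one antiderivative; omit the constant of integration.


The answer is -2*log(y - 5) + 3*log(y + 1) - 4*log(y + 5) - 3*atan(y).
Step 1. Decompose ∫((-3*y**4 + y**3 - 71*y**2 + 79*y + 10)/(y**5 + y**4 - 24*y**3 - 24*y**2 - 25*y - 25)) dy by partial fractions, (-3*y**4 + y**3 - 71*y**2 + 79*y + 10)/(y**5 + y**4 - 24*y**3 - 24*y**2 - 25*y - 25) = -3/(y**2 + 1) - 4/(y + 5) + 3/(y + 1) - 2/(y - 5): now ∫(-2/(y - 5)) dy + ∫(3/(y + 1)) dy + ∫(-4/(y + 5)) dy + ∫(-3/(y**2 + 1)) dy.
Step 2. Evaluate the standard form [assuming y > -1]: now 3*log(y + 1) + ∫(-2/(y - 5)) dy + ∫(-4/(y + 5)) dy + ∫(-3/(y**2 + 1)) dy.
Step 3. Evaluate the standard form [assuming y > -5]: now 3*log(y + 1) - 4*log(y + 5) + ∫(-2/(y - 5)) dy + ∫(-3/(y**2 + 1)) dy.
Step 4. Evaluate the standard form [assuming y > 5]: now -2*log(y - 5) + 3*log(y + 1) - 4*log(y + 5) + ∫(-3/(y**2 + 1)) dy.
Step 5. Evaluate the standard form: now -2*log(y - 5) + 3*log(y + 1) - 4*log(y + 5) - 3*atan(y).
Answer: -2*log(y - 5) + 3*log(y + 1) - 4*log(y + 5) - 3*atan(y).


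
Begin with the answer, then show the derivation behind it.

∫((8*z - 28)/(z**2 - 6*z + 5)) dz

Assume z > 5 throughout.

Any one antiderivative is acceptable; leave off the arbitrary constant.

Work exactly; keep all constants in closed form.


The answer is 3*log(z - 5) + 5*log(z - 1).
Step 1. Decompose ∫((8*z - 28)/(z**2 - 6*z + 5)) dz by partial fractions, (8*z - 28)/(z**2 - 6*z + 5) = 5/(z - 1) + 3/(z - 5): now ∫(3/(z - 5)) dz + ∫(5/(z - 1)) dz.
Step 2. Evaluate the standard form [assuming z > 1]: now 5*log(z - 1) + ∫(3/(z - 5)) dz.
Step 3. Evaluate the standard form [assuming z > 5]: now 3*log(z - 5) + 5*log(z - 1).
Answer: 3*log(z - 5) + 5*log(z - 1).


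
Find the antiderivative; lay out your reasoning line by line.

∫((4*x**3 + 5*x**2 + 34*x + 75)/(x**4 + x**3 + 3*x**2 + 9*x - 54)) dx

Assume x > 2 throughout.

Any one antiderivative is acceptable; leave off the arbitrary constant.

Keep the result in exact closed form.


Step 1. Decompose ∫((4*x**3 + 5*x**2 + 34*x + 75)/(x**4 + x**3 + 3*x**2 + 9*x - 54)) dx by partial fractions, (4*x**3 + 5*x**2 + 34*x + 75)/(x**4 + x**3 + 3*x**2 + 9*x - 54) = -2/(x**2 + 9) + 1/(x + 3) + 3/(x - 2): now ∫(3/(x - 2)) dx + ∫(1/(x + 3)) dx + ∫(-2/(x**2 + 9)) dx.
Step 2. Evaluate the standard form [assuming x > -3]: now log(x + 3) + ∫(3/(x - 2)) dx + ∫(-2/(x**2 + 9)) dx.
Step 3. Evaluate the standard form [assuming x > 2]: now 3*log(x - 2) + log(x + 3) + ∫(-2/(x**2 + 9)) dx.
Step 4. Evaluate the standard form: now 3*log(x - 2) + log(x + 3) - 2*atan(x/3)/3.
Answer: 3*log(x - 2) + log(x + 3) - 2*atan(x/3)/3.


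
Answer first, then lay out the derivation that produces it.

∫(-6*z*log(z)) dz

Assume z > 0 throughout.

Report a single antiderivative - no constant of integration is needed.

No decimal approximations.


The answer is -3*z**2*log(z) + 3*z**2/2.
Step 1. Integrate ∫(-6*z*log(z)) dz by parts with u = log(z), dv = (-6*z) dz, so v = -3*z**2 [assuming z > 0]: now -3*z**2*log(z) + ∫(3*z) dz.
Step 2. Evaluate the standard form: now -3*z**2*log(z) + 3*z**2/2.
Answer: -3*z**2*log(z) + 3*z**2/2.


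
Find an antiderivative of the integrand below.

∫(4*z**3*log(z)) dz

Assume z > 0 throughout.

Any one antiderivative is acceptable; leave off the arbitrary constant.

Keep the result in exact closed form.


Answer: z**4*log(z) - z**4/4.


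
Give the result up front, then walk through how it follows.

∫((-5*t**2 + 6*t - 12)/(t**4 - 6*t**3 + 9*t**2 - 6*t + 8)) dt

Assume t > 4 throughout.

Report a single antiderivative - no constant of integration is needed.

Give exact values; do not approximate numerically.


The answer is -2*log(t - 4) + 2*log(t - 2) - atan(t).
Step 1. Decompose ∫((-5*t**2 + 6*t - 12)/(t**4 - 6*t**3 + 9*t**2 - 6*t + 8)) dt by partial fractions, (-5*t**2 + 6*t - 12)/(t**4 - 6*t**3 + 9*t**2 - 6*t + 8) = -1/(t**2 + 1) + 2/(t - 2) - 2/(t - 4): now ∫(-2/(t - 4)) dt + ∫(2/(t - 2)) dt + ∫(-1/(t**2 + 1)) dt.
Step 2. Evaluate the standard form [assuming t > 4]: now -2*log(t - 4) + ∫(2/(t - 2)) dt + ∫(-1/(t**2 + 1)) dt.
Step 3. Evaluate the standard form [assuming t > 2]: now -2*log(t - 4) + 2*log(t - 2) + ∫(-1/(t**2 + 1)) dt.
Step 4. Evaluate the standard form: now -2*log(t - 4) + 2*log(t - 2) - atan(t).
Answer: -2*log(t - 4) + 2*log(t - 2) - atan(t).


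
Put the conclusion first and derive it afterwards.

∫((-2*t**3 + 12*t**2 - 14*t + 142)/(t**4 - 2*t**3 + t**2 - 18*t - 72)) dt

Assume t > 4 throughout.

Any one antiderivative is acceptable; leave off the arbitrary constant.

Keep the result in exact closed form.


The answer is log(t - 4) - 3*log(t + 2) - 2*atan(t/3)/3.
Step 1. Decompose ∫((-2*t**3 + 12*t**2 - 14*t + 142)/(t**4 - 2*t**3 + t**2 - 18*t - 72)) dt by partial fractions, (-2*t**3 + 12*t**2 - 14*t + 142)/(t**4 - 2*t**3 + t**2 - 18*t - 72) = -2/(t**2 + 9) - 3/(t + 2) + 1/(t - 4): now ∫(1/(t - 4)) dt + ∫(-3/(t + 2)) dt + ∫(-2/(t**2 + 9)) dt.
Step 2. Evaluate the standard form [assuming t > 4]: now log(t - 4) + ∫(-3/(t + 2)) dt + ∫(-2/(t**2 + 9)) dt.
Step 3. Evaluate the standard form [assuming t > -2]: now log(t - 4) - 3*log(t + 2) + ∫(-2/(t**2 + 9)) dt.
Step 4. Evaluate the standard form: now log(t - 4) - 3*log(t + 2) - 2*atan(t/3)/3.
Answer: log(t - 4) - 3*log(t + 2) - 2*atan(t/3)/3.


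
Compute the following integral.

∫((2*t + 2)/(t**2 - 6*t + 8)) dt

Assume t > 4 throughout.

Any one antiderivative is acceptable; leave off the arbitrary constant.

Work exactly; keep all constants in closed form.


Answer: 5*log(t - 4) - 3*log(t - 2).


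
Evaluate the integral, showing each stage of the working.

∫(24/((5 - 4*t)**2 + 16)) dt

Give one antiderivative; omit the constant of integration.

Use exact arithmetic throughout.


Step 1. Substitute u = 5 - 4*t, turning ∫(24/((5 - 4*t)**2 + 16)) dt into ∫(-6/(u**2 + 16)) du: now ∫(-6/(u**2 + 16)) du.
Step 2. Evaluate the standard form: now -3*atan(u/4)/2.
Step 3. Substitute back u = 5 - 4*t: now 3*atan(t - 5/4)/2.
Answer: 3*atan(t - 5/4)/2.


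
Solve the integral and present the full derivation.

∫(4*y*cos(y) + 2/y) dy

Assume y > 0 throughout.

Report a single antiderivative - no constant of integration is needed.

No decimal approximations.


Step 1. Rewrite: now ∫(2/y) dy + ∫(4*y*cos(y)) dy.
Step 2. Evaluate the standard form [assuming y > 0]: now 2*log(y) + ∫(4*y*cos(y)) dy.
Step 3. Integrate ∫(4*y*cos(y)) dy by parts with u = y, dv = (4*cos(y)) dy, so v = 4*sin(y): now 4*y*sin(y) + 2*log(y) + ∫(-4*sin(y)) dy.
Step 4. Evaluate the standard form: now 4*y*sin(y) + 2*log(y) + 4*cos(y).
Answer: 4*y*sin(y) + 2*log(y) + 4*cos(y).


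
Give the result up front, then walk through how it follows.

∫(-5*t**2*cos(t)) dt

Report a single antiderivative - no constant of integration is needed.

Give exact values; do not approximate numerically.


The answer is -5*t**2*sin(t) - 10*t*cos(t) + 10*sin(t).
Step 1. Integrate ∫(-5*t**2*cos(t)) dt by parts with u = t**2, dv = (-5*cos(t)) dt, so v = -5*sin(t): now -5*t**2*sin(t) + ∫(10*t*sin(t)) dt.
Step 2. Integrate ∫(10*t*sin(t)) dt by parts with u = t, dv = (10*sin(t)) dt, so v = -10*cos(t): now -5*t**2*sin(t) - 10*t*cos(t) + ∫(10*cos(t)) dt.
Step 3. Evaluate the standard form: now -5*t**2*sin(t) - 10*t*cos(t) + 10*sin(t).
Answer: -5*t**2*sin(t) - 10*t*cos(t) + 10*sin(t).


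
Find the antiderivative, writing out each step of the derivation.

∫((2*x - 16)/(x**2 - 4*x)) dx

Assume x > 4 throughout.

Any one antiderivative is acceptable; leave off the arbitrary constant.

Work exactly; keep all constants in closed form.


Step 1. Decompose ∫((2*x - 16)/(x**2 - 4*x)) dx by partial fractions, (2*x - 16)/(x**2 - 4*x) = -2/(x - 4) + 4/x: now ∫(4/x) dx + ∫(-2/(x - 4)) dx.
Step 2. Evaluate the standard form [assuming x > 4]: now -2*log(x - 4) + ∫(4/x) dx.
Step 3. Evaluate the standard form [assuming x > 0]: now 4*log(x) - 2*log(x - 4).
Answer: 4*log(x) - 2*log(x - 4).


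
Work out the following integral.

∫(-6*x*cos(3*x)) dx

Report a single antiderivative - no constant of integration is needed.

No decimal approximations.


Answer: -2*x*sin(3*x) - 2*cos(3*x)/3.


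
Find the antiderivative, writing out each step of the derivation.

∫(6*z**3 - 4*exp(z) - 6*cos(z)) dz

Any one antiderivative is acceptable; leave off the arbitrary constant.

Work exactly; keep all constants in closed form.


Step 1. Rewrite: now ∫(6*z**3) dz + ∫(-4*exp(z)) dz + ∫(-6*cos(z)) dz.
Step 2. Evaluate the standard form: now -6*sin(z) + ∫(6*z**3) dz + ∫(-4*exp(z)) dz.
Step 3. Evaluate the standard form: now -4*exp(z) - 6*sin(z) + ∫(6*z**3) dz.
Step 4. Evaluate the standard form: now 3*z**4/2 - 4*exp(z) - 6*sin(z).
Answer: 3*z**4/2 - 4*exp(z) - 6*sin(z).


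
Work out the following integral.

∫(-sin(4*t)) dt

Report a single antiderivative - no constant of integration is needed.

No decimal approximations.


Answer: cos(4*t)/4.


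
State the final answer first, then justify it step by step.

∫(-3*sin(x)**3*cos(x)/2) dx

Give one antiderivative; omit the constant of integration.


The answer is -3*sin(x)**4/8.
Step 1. Substitute u = sin(x), turning ∫(-3*sin(x)**3*cos(x)/2) dx into ∫(-3*u**3/2) du: now ∫(-3*u**3/2) du.
Step 2. Evaluate the standard form: now -3*u**4/8.
Step 3. Substitute back u = sin(x): now -3*sin(x)**4/8.
Answer: -3*sin(x)**4/8.


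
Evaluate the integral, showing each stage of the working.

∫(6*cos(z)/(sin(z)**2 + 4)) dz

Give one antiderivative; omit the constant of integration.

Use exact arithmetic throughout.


Step 1. Substitute u = sin(z), turning ∫(6*cos(z)/(sin(z)**2 + 4)) dz into ∫(6/(u**2 + 4)) du: now ∫(6/(u**2 + 4)) du.
Step 2. Evaluate the standard form: now 3*atan(u/2).
Step 3. Substitute back u = sin(z): now 3*atan(sin(z)/2).
Answer: 3*atan(sin(z)/2).


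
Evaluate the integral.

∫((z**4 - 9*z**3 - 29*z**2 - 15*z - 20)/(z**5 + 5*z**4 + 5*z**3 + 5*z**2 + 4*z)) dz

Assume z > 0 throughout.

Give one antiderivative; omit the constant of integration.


Answer: -5*log(z) + 4*log(z + 1) + 2*log(z + 4) - 2*atan(z).


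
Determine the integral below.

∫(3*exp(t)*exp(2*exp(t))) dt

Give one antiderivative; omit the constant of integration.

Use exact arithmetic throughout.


Answer: 3*exp(2*exp(t))/2.


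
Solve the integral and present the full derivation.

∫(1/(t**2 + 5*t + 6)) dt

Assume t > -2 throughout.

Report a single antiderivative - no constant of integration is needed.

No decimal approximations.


Step 1. Decompose ∫(1/(t**2 + 5*t + 6)) dt by partial fractions, 1/(t**2 + 5*t + 6) = -1/(t + 3) + 1/(t + 2): now ∫(1/(t + 2)) dt + ∫(-1/(t + 3)) dt.
Step 2. Evaluate the standard form [assuming t > -3]: now -log(t + 3) + ∫(1/(t + 2)) dt.
Step 3. Evaluate the standard form [assuming t > -2]: now log(t + 2) - log(t + 3).
Answer: log(t + 2) - log(t + 3).


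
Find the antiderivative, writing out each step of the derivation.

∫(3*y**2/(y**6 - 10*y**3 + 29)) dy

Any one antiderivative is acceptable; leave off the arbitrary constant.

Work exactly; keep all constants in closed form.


Step 1. Substitute u = y**3 - 5, turning ∫(3*y**2/(y**6 - 10*y**3 + 29)) dy into ∫(1/(u**2 + 4)) du: now ∫(1/(u**2 + 4)) du.
Step 2. Evaluate the standard form: now atan(u/2)/2.
Step 3. Substitute back u = y**3 - 5: now atan(y**3/2 - 5/2)/2.
Answer: atan(y**3/2 - 5/2)/2.


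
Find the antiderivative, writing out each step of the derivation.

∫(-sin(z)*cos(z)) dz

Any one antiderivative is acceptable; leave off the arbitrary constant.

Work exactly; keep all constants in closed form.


Step 1. Substitute u = sin(z), turning ∫(-sin(z)*cos(z)) dz into ∫(-u) du: now ∫(-u) du.
Step 2. Evaluate the standard form: now -u**2/2.
Step 3. Substitute back u = sin(z): now -sin(z)**2/2.
Answer: -sin(z)**2/2.


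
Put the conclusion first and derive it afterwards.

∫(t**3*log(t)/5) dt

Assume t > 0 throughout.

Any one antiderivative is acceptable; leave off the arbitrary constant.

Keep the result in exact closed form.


The answer is t**4*log(t)/20 - t**4/80.
Step 1. Integrate ∫(t**3*log(t)/5) dt by parts with u = log(t), dv = (t**3/5) dt, so v = t**4/20 [assuming t > 0]: now t**4*log(t)/20 + ∫(-t**3/20) dt.
Step 2. Evaluate the standard form: now t**4*log(t)/20 - t**4/80.
Answer: t**4*log(t)/20 - t**4/80.


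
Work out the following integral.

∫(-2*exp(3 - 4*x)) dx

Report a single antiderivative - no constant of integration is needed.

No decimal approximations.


Answer: exp(3 - 4*x)/2.


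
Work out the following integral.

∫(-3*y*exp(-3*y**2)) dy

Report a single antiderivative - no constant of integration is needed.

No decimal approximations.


Answer: exp(-3*y**2)/2.


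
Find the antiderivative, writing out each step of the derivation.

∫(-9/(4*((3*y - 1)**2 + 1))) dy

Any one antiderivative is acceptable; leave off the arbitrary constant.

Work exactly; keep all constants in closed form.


Step 1. Substitute u = 3*y - 1, turning ∫(-9/(4*((3*y - 1)**2 + 1))) dy into ∫(-3/(4*(u**2 + 1))) du: now ∫(-3/(4*(u**2 + 1))) du.
Step 2. Evaluate the standard form: now -3*atan(u)/4.
Step 3. Substitute back u = 3*y - 1: now -3*atan(3*y - 1)/4.
Answer: -3*atan(3*y - 1)/4.


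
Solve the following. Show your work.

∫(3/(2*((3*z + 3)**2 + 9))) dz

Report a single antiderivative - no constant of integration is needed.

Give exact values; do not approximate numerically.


Step 1. Substitute u = 3*z + 3, turning ∫(3/(2*((3*z + 3)**2 + 9))) dz into ∫(1/(2*(u**2 + 9))) du: now ∫(1/(2*(u**2 + 9))) du.
Step 2. Evaluate the standard form: now atan(u/3)/6.
Step 3. Substitute back u = 3*z + 3: now atan(z + 1)/6.
Answer: atan(z + 1)/6.


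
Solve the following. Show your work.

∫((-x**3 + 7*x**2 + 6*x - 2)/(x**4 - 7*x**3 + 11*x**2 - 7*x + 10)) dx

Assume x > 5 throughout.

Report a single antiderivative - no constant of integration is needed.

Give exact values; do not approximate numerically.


Step 1. Decompose ∫((-x**3 + 7*x**2 + 6*x - 2)/(x**4 - 7*x**3 + 11*x**2 - 7*x + 10)) dx by partial fractions, (-x**3 + 7*x**2 + 6*x - 2)/(x**4 - 7*x**3 + 11*x**2 - 7*x + 10) = -1/(x**2 + 1) - 2/(x - 2) + 1/(x - 5): now ∫(1/(x - 5)) dx + ∫(-2/(x - 2)) dx + ∫(-1/(x**2 + 1)) dx.
Step 2. Evaluate the standard form [assuming x > 5]: now log(x - 5) + ∫(-2/(x - 2)) dx + ∫(-1/(x**2 + 1)) dx.
Step 3. Evaluate the standard form [assuming x > 2]: now log(x - 5) - 2*log(x - 2) + ∫(-1/(x**2 + 1)) dx.
Step 4. Evaluate the standard form: now log(x - 5) - 2*log(x - 2) - atan(x).
Answer: log(x - 5) - 2*log(x - 2) - atan(x).


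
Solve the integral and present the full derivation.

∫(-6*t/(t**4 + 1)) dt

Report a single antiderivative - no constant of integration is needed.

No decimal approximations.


Step 1. Substitute u = t**2, turning ∫(-6*t/(t**4 + 1)) dt into ∫(-3/(u**2 + 1)) du: now ∫(-3/(u**2 + 1)) du.
Step 2. Evaluate the standard form: now -3*atan(u).
Step 3. Substitute back u = t**2: now -3*atan(t**2).
Answer: -3*atan(t**2).
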